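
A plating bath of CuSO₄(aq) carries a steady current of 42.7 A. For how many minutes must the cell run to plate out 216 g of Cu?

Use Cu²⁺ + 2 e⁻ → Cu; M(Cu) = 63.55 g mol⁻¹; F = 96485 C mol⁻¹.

n(Cu) = m/M = 216 / 63.55 = 3.399 mol.
Each Cu atom requires 2 electrons, so n(e⁻) = 2 × 3.399 = 6.798 mol.
Q = n(e⁻)·F = 6.798 × 96485 = 655900 C.
t = Q/I = 655900 / 42.70 A = 15360 s = 256 min.

256 min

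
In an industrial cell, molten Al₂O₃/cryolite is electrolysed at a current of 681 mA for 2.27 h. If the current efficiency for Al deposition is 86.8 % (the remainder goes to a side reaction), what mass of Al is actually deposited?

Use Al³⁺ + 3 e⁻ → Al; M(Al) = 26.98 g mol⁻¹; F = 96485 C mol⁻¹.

Q = I·t = 0.6810 × 8172.0 = 5565 C.
n(e⁻) = 5565/96485 = 0.05768 mol; theoretically n(Al) = 0.05768/3 = 0.01923 mol, m_theo = 0.5187 g.
At 86.8 % efficiency, m_actual = 0.868 × 0.5187 = 0.450 g.

0.450 g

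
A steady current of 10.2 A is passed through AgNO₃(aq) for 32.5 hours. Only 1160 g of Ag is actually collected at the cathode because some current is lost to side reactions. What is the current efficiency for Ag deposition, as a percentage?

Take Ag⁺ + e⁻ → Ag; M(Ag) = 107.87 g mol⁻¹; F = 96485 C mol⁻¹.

Q = I·t = 10.20 × 117000 = 1193000 C; n(e⁻) = 1193000/96485 = 12.37 mol.
Theoretical n(Ag) = n(e⁻)/1 = 12.37 mol, i.e. m_theo = 12.37 × 107.87 = 1334 g.
Efficiency = m_actual / m_theo = 1160 / 1334 = 86.9 %.

86.9 %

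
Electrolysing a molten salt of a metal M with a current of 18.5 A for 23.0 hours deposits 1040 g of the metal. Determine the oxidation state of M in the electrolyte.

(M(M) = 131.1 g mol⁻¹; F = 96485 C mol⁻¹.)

Q = I·t = 18.50 A × 82800 s = 1532000 C, so n(e⁻) = 1532000/96485 = 15.88 mol.
n(M) deposited = 1040 / 131.1 = 7.933 mol.
Electrons per atom = n(e⁻)/n(M) = 15.88 / 7.933 = 2.00 ≈ 2, so the ion is M²⁺.

+2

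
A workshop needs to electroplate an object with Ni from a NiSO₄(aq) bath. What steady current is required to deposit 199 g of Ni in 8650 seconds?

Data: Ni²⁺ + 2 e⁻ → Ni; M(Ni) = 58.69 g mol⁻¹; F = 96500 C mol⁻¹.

75.7 A

n(Ni) = 199 / 58.69 = 3.391 mol.
n(e⁻) = 2 × 3.391 = 6.781 mol.
Q = n(e⁻)·F = 6.781 × 96500 = 654400 C.
I = Q/t = 654400 / 8650.0 s = 75.7 A.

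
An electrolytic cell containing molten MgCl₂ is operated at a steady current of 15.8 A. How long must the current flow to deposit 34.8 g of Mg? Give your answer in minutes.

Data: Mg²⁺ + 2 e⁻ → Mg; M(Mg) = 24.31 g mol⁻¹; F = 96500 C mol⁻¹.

n(Mg) = m/M = 34.8 / 24.31 = 1.432 mol.
Each Mg atom requires 2 electrons, so n(e⁻) = 2 × 1.432 = 2.863 mol.
Q = n(e⁻)·F = 2.863 × 96500 = 276300 C.
t = Q/I = 276300 / 15.80 A = 17490 s = 291 min.

291 min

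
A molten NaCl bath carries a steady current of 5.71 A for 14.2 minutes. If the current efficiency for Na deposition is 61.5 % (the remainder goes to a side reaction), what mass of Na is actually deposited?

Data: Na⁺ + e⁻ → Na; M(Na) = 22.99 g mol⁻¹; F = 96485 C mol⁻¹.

Q = I·t = 5.710 × 852.00 = 4865 C.
n(e⁻) = 4865/96485 = 0.05042 mol; theoretically n(Na) = 0.05042/1 = 0.05042 mol, m_theo = 1.159 g.
At 61.5 % efficiency, m_actual = 0.615 × 1.159 = 0.713 g.

0.713 g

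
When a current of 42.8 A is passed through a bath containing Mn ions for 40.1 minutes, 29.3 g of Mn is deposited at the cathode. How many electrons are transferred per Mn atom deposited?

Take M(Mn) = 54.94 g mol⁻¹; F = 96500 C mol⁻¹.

Q = I·t = 42.80 A × 2406.0 s = 103000 C, so n(e⁻) = 103000/96500 = 1.067 mol.
n(Mn) deposited = 29.3 / 54.94 = 0.5333 mol.
Electrons per atom = n(e⁻)/n(Mn) = 1.067 / 0.5333 = 2.00 ≈ 2, so the ion is Mn²⁺.

2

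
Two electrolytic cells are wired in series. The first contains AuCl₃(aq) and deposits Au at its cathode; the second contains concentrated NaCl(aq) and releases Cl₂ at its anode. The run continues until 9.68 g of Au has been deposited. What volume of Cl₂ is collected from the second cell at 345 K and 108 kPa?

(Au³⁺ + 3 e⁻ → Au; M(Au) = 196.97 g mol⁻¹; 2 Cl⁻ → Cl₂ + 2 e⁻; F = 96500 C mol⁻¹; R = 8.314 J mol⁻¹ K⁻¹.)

1.96 L

n(Au) = 9.68 / 196.97 = 0.04914 mol, so n(e⁻) = 3 × 0.04914 = 0.1474 mol.
The cells are in series, so the same 0.1474 mol of electrons passes through the second cell.
2 Cl⁻ → Cl₂ + 2 e⁻ — 2 mol e⁻ per mol Cl₂, so n(Cl₂) = 0.1474/2 = 0.07372 mol.
V = nRT/P = (0.07372 × 8.314 × 345) / (108 × 10³) = 0.00196 m³ = 1.96 L.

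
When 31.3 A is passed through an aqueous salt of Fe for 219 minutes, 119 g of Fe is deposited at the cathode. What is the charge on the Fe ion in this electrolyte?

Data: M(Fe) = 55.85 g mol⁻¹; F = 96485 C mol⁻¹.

Q = I·t = 31.30 A × 13140 s = 411300 C, so n(e⁻) = 411300/96485 = 4.263 mol.
n(Fe) deposited = 119 / 55.85 = 2.131 mol.
Electrons per atom = n(e⁻)/n(Fe) = 4.263 / 2.131 = 2.00 ≈ 2, so the ion is Fe²⁺.

+2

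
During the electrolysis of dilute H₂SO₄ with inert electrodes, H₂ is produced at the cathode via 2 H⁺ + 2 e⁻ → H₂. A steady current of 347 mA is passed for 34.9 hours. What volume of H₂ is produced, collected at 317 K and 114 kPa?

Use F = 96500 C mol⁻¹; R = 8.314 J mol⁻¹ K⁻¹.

Q = I·t = 0.3470 A × 125640 s = 43600 C.
n(e⁻) = Q/F = 43600 / 96500 = 0.4518 mol.
2 electrons are transferred per H₂ molecule, so n(H₂) = 0.4518 / 2 = 0.2259 mol.
V = nRT/P = (0.2259 × 8.314 × 317) / (114 × 10³ Pa) = 0.00522 m³ = 5.22 L.

5.22 L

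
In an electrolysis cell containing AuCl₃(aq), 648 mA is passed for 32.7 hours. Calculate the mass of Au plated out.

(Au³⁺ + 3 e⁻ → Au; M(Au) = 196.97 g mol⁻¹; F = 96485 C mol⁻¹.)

51.9 g

Q = I·t = 0.6480 A × 117720 s = 76280 C.
n(e⁻) = Q/F = 76280 / 96485 = 0.7906 mol.
Au³⁺ + 3 e⁻ → Au, so n(Au) = n(e⁻)/3 = 0.2635 mol.
m = n·M = 0.2635 × 196.97 = 51.9 g.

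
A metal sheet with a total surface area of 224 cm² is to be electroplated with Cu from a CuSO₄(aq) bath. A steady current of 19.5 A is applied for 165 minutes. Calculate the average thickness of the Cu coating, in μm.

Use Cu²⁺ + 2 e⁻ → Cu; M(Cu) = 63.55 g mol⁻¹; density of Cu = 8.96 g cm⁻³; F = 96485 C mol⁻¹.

Q = I·t = 19.50 × 9900.0 = 193000 C; n(e⁻) = 2.001 mol.
n(Cu) = n(e⁻)/2 = 1.000 mol, so m = 1.000 × 63.55 = 63.58 g.
Volume = m/ρ = 63.58 / 8.96 = 7.096 cm³.
Thickness = V/A = 7.096 / 224 = 0.0317 cm = 317 μm.

317 μm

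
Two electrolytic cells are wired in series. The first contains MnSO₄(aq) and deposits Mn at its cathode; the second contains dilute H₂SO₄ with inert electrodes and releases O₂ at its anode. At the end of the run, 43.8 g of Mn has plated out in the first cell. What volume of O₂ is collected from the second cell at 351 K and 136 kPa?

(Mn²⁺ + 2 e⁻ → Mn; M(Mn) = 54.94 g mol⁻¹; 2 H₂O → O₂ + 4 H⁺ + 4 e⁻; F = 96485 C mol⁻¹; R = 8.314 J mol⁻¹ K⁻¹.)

8.55 L

n(Mn) = 43.8 / 54.94 = 0.7972 mol, so n(e⁻) = 2 × 0.7972 = 1.594 mol.
The cells are in series, so the same 1.594 mol of electrons passes through the second cell.
2 H₂O → O₂ + 4 H⁺ + 4 e⁻ — 4 mol e⁻ per mol O₂, so n(O₂) = 1.594/4 = 0.3986 mol.
V = nRT/P = (0.3986 × 8.314 × 351) / (136 × 10³) = 0.00855 m³ = 8.55 L.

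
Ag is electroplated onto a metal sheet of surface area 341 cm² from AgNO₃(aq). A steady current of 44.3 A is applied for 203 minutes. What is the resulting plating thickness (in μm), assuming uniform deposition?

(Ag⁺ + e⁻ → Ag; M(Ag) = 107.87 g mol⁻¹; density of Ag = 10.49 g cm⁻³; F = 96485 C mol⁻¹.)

Q = I·t = 44.30 × 12180 = 539600 C; n(e⁻) = 5.592 mol.
n(Ag) = n(e⁻)/1 = 5.592 mol, so m = 5.592 × 107.87 = 603.2 g.
Volume = m/ρ = 603.2 / 10.49 = 57.51 cm³.
Thickness = V/A = 57.51 / 341 = 0.169 cm = 1690 μm.

1690 μm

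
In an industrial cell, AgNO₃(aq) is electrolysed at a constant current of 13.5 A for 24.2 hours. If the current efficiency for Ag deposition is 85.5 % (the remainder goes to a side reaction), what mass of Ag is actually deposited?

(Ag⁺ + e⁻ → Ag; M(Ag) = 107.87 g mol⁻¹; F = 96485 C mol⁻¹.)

1120 g

Q = I·t = 13.50 × 87120 = 1176000 C.
n(e⁻) = 1176000/96485 = 12.19 mol; theoretically n(Ag) = 12.19/1 = 12.19 mol, m_theo = 1315 g.
At 85.5 % efficiency, m_actual = 0.855 × 1315 = 1120 g.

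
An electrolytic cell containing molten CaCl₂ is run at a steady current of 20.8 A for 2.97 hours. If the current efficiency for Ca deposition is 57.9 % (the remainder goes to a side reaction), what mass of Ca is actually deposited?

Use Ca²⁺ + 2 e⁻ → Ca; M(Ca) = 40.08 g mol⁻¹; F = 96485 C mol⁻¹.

26.7 g

Q = I·t = 20.80 × 10692 = 222400 C.
n(e⁻) = 222400/96485 = 2.305 mol; theoretically n(Ca) = 2.305/2 = 1.152 mol, m_theo = 46.19 g.
At 57.9 % efficiency, m_actual = 0.579 × 46.19 = 26.7 g.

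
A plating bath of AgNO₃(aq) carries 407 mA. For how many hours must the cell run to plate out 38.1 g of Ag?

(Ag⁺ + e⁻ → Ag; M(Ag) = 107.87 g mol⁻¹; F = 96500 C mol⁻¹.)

n(Ag) = m/M = 38.1 / 107.87 = 0.3532 mol.
Each Ag atom requires 1 electron, so n(e⁻) = 1 × 0.3532 = 0.3532 mol.
Q = n(e⁻)·F = 0.3532 × 96500 = 34080 C.
t = Q/I = 34080 / 0.4070 A = 83740 s = 23.3 h.

23.3 h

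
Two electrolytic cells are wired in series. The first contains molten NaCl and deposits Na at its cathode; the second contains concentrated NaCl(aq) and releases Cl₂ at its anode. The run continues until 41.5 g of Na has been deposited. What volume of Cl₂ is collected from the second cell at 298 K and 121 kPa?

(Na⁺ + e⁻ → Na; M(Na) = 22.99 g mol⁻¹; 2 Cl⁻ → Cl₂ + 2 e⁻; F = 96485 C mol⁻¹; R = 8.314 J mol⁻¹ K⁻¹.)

18.5 L

n(Na) = 41.5 / 22.99 = 1.805 mol, so n(e⁻) = 1 × 1.805 = 1.805 mol.
The cells are in series, so the same 1.805 mol of electrons passes through the second cell.
2 Cl⁻ → Cl₂ + 2 e⁻ — 2 mol e⁻ per mol Cl₂, so n(Cl₂) = 1.805/2 = 0.9026 mol.
V = nRT/P = (0.9026 × 8.314 × 298) / (121 × 10³) = 0.0185 m³ = 18.5 L.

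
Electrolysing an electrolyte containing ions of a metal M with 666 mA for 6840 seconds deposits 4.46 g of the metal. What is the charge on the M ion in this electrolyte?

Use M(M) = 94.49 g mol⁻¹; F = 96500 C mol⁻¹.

Q = I·t = 0.6660 A × 6840.0 s = 4555 C, so n(e⁻) = 4555/96500 = 0.04721 mol.
n(M) deposited = 4.46 / 94.49 = 0.04720 mol.
Electrons per atom = n(e⁻)/n(M) = 0.04721 / 0.04720 = 1.00 ≈ 1, so the ion is M⁺.

+1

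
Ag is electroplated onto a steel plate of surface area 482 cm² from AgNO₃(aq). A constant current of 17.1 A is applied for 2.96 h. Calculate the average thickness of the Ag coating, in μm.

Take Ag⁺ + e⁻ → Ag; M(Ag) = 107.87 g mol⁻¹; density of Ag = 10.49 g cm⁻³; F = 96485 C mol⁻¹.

Q = I·t = 17.10 × 10656 = 182200 C; n(e⁻) = 1.889 mol.
n(Ag) = n(e⁻)/1 = 1.889 mol, so m = 1.889 × 107.87 = 203.7 g.
Volume = m/ρ = 203.7 / 10.49 = 19.42 cm³.
Thickness = V/A = 19.42 / 482 = 0.0403 cm = 403 μm.

403 μm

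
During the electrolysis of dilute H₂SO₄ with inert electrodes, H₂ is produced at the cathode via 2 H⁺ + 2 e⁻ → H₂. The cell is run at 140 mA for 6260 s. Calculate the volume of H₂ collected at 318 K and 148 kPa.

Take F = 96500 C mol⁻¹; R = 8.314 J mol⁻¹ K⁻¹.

0.0811 L

Q = I·t = 0.1400 A × 6260.0 s = 876.4 C.
n(e⁻) = Q/F = 876.4 / 96500 = 0.009082 mol.
2 electrons are transferred per H₂ molecule, so n(H₂) = 0.009082 / 2 = 0.004541 mol.
V = nRT/P = (0.004541 × 8.314 × 318) / (148 × 10³ Pa) = 8.11 × 10⁻⁵ m³ = 0.0811 L.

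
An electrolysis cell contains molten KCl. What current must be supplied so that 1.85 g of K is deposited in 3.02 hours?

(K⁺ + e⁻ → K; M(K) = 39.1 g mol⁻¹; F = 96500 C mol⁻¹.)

n(K) = 1.85 / 39.1 = 0.04731 mol.
n(e⁻) = 1 × 0.04731 = 0.04731 mol.
Q = n(e⁻)·F = 0.04731 × 96500 = 4566 C.
I = Q/t = 4566 / 10872 s = 0.420 A.

0.420 A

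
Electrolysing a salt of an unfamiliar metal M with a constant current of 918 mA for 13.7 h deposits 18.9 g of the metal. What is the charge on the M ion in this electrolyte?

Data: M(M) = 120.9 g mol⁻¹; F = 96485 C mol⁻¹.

+3

Q = I·t = 0.9180 A × 49320 s = 45280 C, so n(e⁻) = 45280/96485 = 0.4693 mol.
n(M) deposited = 18.9 / 120.9 = 0.1563 mol.
Electrons per atom = n(e⁻)/n(M) = 0.4693 / 0.1563 = 3.00 ≈ 3, so the ion is M³⁺.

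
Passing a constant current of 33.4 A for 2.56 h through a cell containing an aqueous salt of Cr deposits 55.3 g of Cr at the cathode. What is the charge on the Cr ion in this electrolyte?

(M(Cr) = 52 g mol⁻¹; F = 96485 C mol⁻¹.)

Q = I·t = 33.40 A × 9216.0 s = 307800 C, so n(e⁻) = 307800/96485 = 3.190 mol.
n(Cr) deposited = 55.3 / 52 = 1.063 mol.
Electrons per atom = n(e⁻)/n(Cr) = 3.190 / 1.063 = 3.00 ≈ 3, so the ion is Cr³⁺.

+3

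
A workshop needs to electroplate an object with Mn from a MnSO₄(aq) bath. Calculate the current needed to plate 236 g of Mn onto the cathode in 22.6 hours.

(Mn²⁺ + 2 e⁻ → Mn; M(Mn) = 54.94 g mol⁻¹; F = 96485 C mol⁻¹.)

n(Mn) = 236 / 54.94 = 4.296 mol.
n(e⁻) = 2 × 4.296 = 8.591 mol.
Q = n(e⁻)·F = 8.591 × 96485 = 828900 C.
I = Q/t = 828900 / 81360 s = 10.2 A.

10.2 A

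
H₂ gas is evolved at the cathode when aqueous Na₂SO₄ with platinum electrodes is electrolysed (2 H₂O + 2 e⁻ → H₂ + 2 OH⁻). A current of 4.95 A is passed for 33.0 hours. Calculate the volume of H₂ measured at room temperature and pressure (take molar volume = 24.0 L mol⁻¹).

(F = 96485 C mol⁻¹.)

73.1 L

Q = I·t = 4.950 A × 118800 s = 588100 C.
n(e⁻) = Q/F = 588100 / 96485 = 6.095 mol.
2 electrons are transferred per H₂ molecule, so n(H₂) = 6.095 / 2 = 3.047 mol.
V = n × V_m = 3.047 × 24.0 = 73.1 L.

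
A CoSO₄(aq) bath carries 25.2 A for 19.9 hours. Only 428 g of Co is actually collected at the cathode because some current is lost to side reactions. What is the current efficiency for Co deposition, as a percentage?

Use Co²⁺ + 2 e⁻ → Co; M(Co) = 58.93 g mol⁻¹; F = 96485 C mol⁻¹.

77.6 %

Q = I·t = 25.20 × 71640 = 1805000 C; n(e⁻) = 1805000/96485 = 18.71 mol.
Theoretical n(Co) = n(e⁻)/2 = 9.355 mol, i.e. m_theo = 9.355 × 58.93 = 551.3 g.
Efficiency = m_actual / m_theo = 428 / 551.3 = 77.6 %.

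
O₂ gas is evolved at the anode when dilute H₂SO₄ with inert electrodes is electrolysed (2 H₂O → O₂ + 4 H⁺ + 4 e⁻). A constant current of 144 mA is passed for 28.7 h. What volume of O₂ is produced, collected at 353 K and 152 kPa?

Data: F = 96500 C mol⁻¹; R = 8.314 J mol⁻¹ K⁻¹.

0.744 L

Q = I·t = 0.1440 A × 103320 s = 14880 C.
n(e⁻) = Q/F = 14880 / 96500 = 0.1542 mol.
4 electrons are transferred per O₂ molecule, so n(O₂) = 0.1542 / 4 = 0.03854 mol.
V = nRT/P = (0.03854 × 8.314 × 353) / (152 × 10³ Pa) = 7.44 × 10⁻⁴ m³ = 0.744 L.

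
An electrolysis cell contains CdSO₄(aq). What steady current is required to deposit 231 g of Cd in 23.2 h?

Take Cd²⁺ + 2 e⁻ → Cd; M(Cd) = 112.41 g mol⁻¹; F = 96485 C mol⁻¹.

4.75 A

n(Cd) = 231 / 112.41 = 2.055 mol.
n(e⁻) = 2 × 2.055 = 4.110 mol.
Q = n(e⁻)·F = 4.110 × 96485 = 396500 C.
I = Q/t = 396500 / 83520 s = 4.75 A.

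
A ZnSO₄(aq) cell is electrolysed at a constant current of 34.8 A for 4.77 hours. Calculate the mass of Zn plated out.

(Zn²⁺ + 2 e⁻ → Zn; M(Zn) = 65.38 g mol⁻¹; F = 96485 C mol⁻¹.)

Q = I·t = 34.80 A × 17172 s = 597600 C.
n(e⁻) = Q/F = 597600 / 96485 = 6.194 mol.
Zn²⁺ + 2 e⁻ → Zn, so n(Zn) = n(e⁻)/2 = 3.097 mol.
m = n·M = 3.097 × 65.38 = 202 g.

202 g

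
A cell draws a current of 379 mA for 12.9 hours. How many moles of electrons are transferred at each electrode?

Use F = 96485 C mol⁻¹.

Q = I·t = 0.3790 A × 46440 s = 17600 C.
n(e⁻) = Q/F = 17600 / 96485 = 0.182 mol.

0.182 mol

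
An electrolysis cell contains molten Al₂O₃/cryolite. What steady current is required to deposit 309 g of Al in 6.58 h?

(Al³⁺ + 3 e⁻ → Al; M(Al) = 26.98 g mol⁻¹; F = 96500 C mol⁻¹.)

n(Al) = 309 / 26.98 = 11.45 mol.
n(e⁻) = 3 × 11.45 = 34.36 mol.
Q = n(e⁻)·F = 34.36 × 96500 = 3316000 C.
I = Q/t = 3316000 / 23688 s = 140 A.

140 A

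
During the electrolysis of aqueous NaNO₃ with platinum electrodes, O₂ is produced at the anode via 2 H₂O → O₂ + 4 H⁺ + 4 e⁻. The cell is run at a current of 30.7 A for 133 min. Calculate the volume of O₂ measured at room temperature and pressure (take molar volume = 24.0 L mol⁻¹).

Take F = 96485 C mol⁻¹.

Q = I·t = 30.70 A × 7980.0 s = 245000 C.
n(e⁻) = Q/F = 245000 / 96485 = 2.539 mol.
4 electrons are transferred per O₂ molecule, so n(O₂) = 2.539 / 4 = 0.6348 mol.
V = n × V_m = 0.6348 × 24.0 = 15.2 L.

15.2 L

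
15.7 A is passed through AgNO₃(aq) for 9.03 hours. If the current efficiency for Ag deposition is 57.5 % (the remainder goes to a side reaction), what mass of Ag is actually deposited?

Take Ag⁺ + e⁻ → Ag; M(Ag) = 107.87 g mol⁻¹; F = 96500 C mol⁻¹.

Q = I·t = 15.70 × 32508 = 510400 C.
n(e⁻) = 510400/96500 = 5.289 mol; theoretically n(Ag) = 5.289/1 = 5.289 mol, m_theo = 570.5 g.
At 57.5 % efficiency, m_actual = 0.575 × 570.5 = 328 g.

328 g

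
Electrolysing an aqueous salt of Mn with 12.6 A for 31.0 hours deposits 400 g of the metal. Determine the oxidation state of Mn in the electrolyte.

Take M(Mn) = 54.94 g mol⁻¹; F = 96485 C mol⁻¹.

+2

Q = I·t = 12.60 A × 111600 s = 1406000 C, so n(e⁻) = 1406000/96485 = 14.57 mol.
n(Mn) deposited = 400 / 54.94 = 7.281 mol.
Electrons per atom = n(e⁻)/n(Mn) = 14.57 / 7.281 = 2.00 ≈ 2, so the ion is Mn²⁺.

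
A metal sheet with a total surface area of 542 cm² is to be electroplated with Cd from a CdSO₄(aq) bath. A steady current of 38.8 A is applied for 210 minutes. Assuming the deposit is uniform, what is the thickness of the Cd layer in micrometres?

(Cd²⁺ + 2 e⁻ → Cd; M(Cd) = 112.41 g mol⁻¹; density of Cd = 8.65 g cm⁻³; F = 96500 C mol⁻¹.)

607 μm

Q = I·t = 38.80 × 12600 = 488900 C; n(e⁻) = 5.066 mol.
n(Cd) = n(e⁻)/2 = 2.533 mol, so m = 2.533 × 112.41 = 284.7 g.
Volume = m/ρ = 284.7 / 8.65 = 32.92 cm³.
Thickness = V/A = 32.92 / 542 = 0.0607 cm = 607 μm.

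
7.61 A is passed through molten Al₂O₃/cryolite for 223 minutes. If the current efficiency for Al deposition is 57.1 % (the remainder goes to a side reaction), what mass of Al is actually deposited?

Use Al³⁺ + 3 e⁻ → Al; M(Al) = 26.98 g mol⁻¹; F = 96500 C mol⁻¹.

5.42 g

Q = I·t = 7.610 × 13380 = 101800 C.
n(e⁻) = 101800/96500 = 1.055 mol; theoretically n(Al) = 1.055/3 = 0.3517 mol, m_theo = 9.489 g.
At 57.1 % efficiency, m_actual = 0.571 × 9.489 = 5.42 g.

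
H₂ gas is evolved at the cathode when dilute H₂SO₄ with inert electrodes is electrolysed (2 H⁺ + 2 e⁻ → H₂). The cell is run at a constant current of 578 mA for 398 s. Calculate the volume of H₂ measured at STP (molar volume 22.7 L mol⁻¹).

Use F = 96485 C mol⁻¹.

0.0271 L

Q = I·t = 0.5780 A × 398.00 s = 230.0 C.
n(e⁻) = Q/F = 230.0 / 96485 = 0.002384 mol.
2 electrons are transferred per H₂ molecule, so n(H₂) = 0.002384 / 2 = 0.001192 mol.
V = n × V_m = 0.001192 × 22.7 = 0.0271 L.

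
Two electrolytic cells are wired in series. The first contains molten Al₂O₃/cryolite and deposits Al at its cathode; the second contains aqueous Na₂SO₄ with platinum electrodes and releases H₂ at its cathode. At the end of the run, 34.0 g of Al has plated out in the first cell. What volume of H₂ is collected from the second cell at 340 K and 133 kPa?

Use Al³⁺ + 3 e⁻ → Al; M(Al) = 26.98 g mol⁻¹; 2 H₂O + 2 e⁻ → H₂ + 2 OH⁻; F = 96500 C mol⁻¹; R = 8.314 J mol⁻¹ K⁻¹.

40.2 L

n(Al) = 34.0 / 26.98 = 1.260 mol, so n(e⁻) = 3 × 1.260 = 3.781 mol.
The cells are in series, so the same 3.781 mol of electrons passes through the second cell.
2 H₂O + 2 e⁻ → H₂ + 2 OH⁻ — 2 mol e⁻ per mol H₂, so n(H₂) = 3.781/2 = 1.890 mol.
V = nRT/P = (1.890 × 8.314 × 340) / (133 × 10³) = 0.0402 m³ = 40.2 L.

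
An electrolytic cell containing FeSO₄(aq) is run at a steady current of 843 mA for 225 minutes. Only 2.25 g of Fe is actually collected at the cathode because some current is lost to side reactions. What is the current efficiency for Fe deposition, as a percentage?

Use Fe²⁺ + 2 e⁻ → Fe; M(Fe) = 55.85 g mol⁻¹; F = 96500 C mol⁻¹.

68.3 %

Q = I·t = 0.8430 × 13500 = 11380 C; n(e⁻) = 11380/96500 = 0.1179 mol.
Theoretical n(Fe) = n(e⁻)/2 = 0.05897 mol, i.e. m_theo = 0.05897 × 55.85 = 3.293 g.
Efficiency = m_actual / m_theo = 2.25 / 3.293 = 68.3 %.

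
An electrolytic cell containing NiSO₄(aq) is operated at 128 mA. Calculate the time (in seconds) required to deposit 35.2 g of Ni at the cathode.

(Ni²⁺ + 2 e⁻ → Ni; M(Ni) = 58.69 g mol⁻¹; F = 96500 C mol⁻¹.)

9.04 × 10⁵ s

n(Ni) = m/M = 35.2 / 58.69 = 0.5998 mol.
Each Ni atom requires 2 electrons, so n(e⁻) = 2 × 0.5998 = 1.200 mol.
Q = n(e⁻)·F = 1.200 × 96500 = 115800 C.
t = Q/I = 115800 / 0.1280 A = 904300 s.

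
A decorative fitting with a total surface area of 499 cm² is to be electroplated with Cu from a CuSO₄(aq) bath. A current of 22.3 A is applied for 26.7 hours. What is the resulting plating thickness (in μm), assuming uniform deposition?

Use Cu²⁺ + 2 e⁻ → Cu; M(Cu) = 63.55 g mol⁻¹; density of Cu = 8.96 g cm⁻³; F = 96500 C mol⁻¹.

Q = I·t = 22.30 × 96120 = 2143000 C; n(e⁻) = 22.21 mol.
n(Cu) = n(e⁻)/2 = 11.11 mol, so m = 11.11 × 63.55 = 705.8 g.
Volume = m/ρ = 705.8 / 8.96 = 78.77 cm³.
Thickness = V/A = 78.77 / 499 = 0.158 cm = 1580 μm.

1580 μm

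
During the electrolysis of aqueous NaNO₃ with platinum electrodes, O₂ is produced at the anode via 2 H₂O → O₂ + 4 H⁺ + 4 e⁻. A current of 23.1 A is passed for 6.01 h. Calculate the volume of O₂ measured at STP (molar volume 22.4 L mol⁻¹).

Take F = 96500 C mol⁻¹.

29.0 L

Q = I·t = 23.10 A × 21636 s = 499800 C.
n(e⁻) = Q/F = 499800 / 96500 = 5.179 mol.
4 electrons are transferred per O₂ molecule, so n(O₂) = 5.179 / 4 = 1.295 mol.
V = n × V_m = 1.295 × 22.4 = 29.0 L.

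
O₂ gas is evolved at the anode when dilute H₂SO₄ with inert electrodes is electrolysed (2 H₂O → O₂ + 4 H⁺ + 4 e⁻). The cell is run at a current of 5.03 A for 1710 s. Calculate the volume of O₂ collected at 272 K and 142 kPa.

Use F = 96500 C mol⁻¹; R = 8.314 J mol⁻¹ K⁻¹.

0.355 L

Q = I·t = 5.030 A × 1710.0 s = 8601 C.
n(e⁻) = Q/F = 8601 / 96500 = 0.08913 mol.
4 electrons are transferred per O₂ molecule, so n(O₂) = 0.08913 / 4 = 0.02228 mol.
V = nRT/P = (0.02228 × 8.314 × 272) / (142 × 10³ Pa) = 3.55 × 10⁻⁴ m³ = 0.355 L.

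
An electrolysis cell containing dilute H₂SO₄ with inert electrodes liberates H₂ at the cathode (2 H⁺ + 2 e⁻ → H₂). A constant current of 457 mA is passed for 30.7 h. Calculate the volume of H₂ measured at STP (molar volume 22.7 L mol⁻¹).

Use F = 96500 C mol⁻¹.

Q = I·t = 0.4570 A × 110520 s = 50510 C.
n(e⁻) = Q/F = 50510 / 96500 = 0.5234 mol.
2 electrons are transferred per H₂ molecule, so n(H₂) = 0.5234 / 2 = 0.2617 mol.
V = n × V_m = 0.2617 × 22.7 = 5.94 L.

5.94 L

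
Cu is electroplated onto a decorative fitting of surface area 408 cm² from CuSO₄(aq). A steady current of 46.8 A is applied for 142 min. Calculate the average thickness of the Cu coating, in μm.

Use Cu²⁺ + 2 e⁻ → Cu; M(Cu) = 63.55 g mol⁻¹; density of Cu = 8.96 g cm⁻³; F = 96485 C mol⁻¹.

359 μm

Q = I·t = 46.80 × 8520.0 = 398700 C; n(e⁻) = 4.133 mol.
n(Cu) = n(e⁻)/2 = 2.066 mol, so m = 2.066 × 63.55 = 131.3 g.
Volume = m/ρ = 131.3 / 8.96 = 14.66 cm³.
Thickness = V/A = 14.66 / 408 = 0.0359 cm = 359 μm.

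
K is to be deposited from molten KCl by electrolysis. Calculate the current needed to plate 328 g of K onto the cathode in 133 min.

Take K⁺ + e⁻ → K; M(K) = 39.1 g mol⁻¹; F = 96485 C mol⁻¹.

101 A

n(K) = 328 / 39.1 = 8.389 mol.
n(e⁻) = 1 × 8.389 = 8.389 mol.
Q = n(e⁻)·F = 8.389 × 96485 = 809400 C.
I = Q/t = 809400 / 7980.0 s = 101 A.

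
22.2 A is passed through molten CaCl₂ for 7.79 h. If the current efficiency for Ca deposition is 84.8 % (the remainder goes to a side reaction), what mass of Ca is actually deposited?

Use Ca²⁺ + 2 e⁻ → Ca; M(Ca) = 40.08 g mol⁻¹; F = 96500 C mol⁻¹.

110 g

Q = I·t = 22.20 × 28044 = 622600 C.
n(e⁻) = 622600/96500 = 6.452 mol; theoretically n(Ca) = 6.452/2 = 3.226 mol, m_theo = 129.3 g.
At 84.8 % efficiency, m_actual = 0.848 × 129.3 = 110 g.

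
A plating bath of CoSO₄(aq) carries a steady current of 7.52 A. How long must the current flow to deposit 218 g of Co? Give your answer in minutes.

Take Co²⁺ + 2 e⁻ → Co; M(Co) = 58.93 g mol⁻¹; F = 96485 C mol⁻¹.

1580 min

n(Co) = m/M = 218 / 58.93 = 3.699 mol.
Each Co atom requires 2 electrons, so n(e⁻) = 2 × 3.699 = 7.399 mol.
Q = n(e⁻)·F = 7.399 × 96485 = 713900 C.
t = Q/I = 713900 / 7.520 A = 94930 s = 1580 min.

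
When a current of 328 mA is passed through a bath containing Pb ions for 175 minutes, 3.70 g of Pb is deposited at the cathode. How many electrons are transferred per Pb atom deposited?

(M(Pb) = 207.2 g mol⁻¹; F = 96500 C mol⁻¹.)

2

Q = I·t = 0.3280 A × 10500 s = 3444 C, so n(e⁻) = 3444/96500 = 0.03569 mol.
n(Pb) deposited = 3.70 / 207.2 = 0.01786 mol.
Electrons per atom = n(e⁻)/n(Pb) = 0.03569 / 0.01786 = 2.00 ≈ 2, so the ion is Pb²⁺.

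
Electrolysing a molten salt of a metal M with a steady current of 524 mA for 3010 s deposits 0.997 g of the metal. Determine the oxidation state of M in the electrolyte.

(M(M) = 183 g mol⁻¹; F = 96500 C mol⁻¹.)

+3

Q = I·t = 0.5240 A × 3010.0 s = 1577 C, so n(e⁻) = 1577/96500 = 0.01634 mol.
n(M) deposited = 0.997 / 183 = 0.005448 mol.
Electrons per atom = n(e⁻)/n(M) = 0.01634 / 0.005448 = 3.00 ≈ 3, so the ion is M³⁺.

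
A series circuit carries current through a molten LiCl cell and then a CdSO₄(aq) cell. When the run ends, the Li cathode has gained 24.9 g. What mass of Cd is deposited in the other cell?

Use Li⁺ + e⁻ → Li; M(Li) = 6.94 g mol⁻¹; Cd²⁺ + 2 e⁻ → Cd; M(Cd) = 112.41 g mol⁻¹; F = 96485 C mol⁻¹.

202 g

n(Li) = 24.9 / 6.94 = 3.588 mol.
Since Li⁺ + e⁻ → Li, n(e⁻) passed = 1 × 3.588 = 3.588 mol.
Cells in series carry the same charge, so the same 3.588 mol of electrons passes through cell 2.
Cd²⁺ + 2 e⁻ → Cd, so n(Cd) = 3.588 / 2 = 1.794 mol.
m(Cd) = 1.794 × 112.41 = 202 g.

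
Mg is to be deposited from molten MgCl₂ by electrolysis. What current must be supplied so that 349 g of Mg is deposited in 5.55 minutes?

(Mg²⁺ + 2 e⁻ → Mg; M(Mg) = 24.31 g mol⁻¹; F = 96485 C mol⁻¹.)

n(Mg) = 349 / 24.31 = 14.36 mol.
n(e⁻) = 2 × 14.36 = 28.71 mol.
Q = n(e⁻)·F = 28.71 × 96485 = 2770000 C.
I = Q/t = 2770000 / 333.00 s = 8320 A.

8320 A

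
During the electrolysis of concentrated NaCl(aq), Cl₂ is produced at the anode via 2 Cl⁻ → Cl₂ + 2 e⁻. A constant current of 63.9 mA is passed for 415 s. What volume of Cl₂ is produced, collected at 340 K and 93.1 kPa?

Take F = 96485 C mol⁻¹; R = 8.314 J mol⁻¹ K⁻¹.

Q = I·t = 0.06390 A × 415.00 s = 26.52 C.
n(e⁻) = Q/F = 26.52 / 96485 = 0.0002748 mol.
2 electrons are transferred per Cl₂ molecule, so n(Cl₂) = 0.0002748 / 2 = 0.0001374 mol.
V = nRT/P = (0.0001374 × 8.314 × 340) / (93.1 × 10³ Pa) = 4.17 × 10⁻⁶ m³ = 0.00417 L.

0.00417 L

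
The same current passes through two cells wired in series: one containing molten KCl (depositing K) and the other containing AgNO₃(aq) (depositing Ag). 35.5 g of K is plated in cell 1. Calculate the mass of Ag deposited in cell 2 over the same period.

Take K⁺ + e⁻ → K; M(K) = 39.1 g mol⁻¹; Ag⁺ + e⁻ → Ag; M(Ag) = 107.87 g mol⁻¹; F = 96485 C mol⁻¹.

97.9 g

n(K) = 35.5 / 39.1 = 0.9079 mol.
Since K⁺ + e⁻ → K, n(e⁻) passed = 1 × 0.9079 = 0.9079 mol.
Cells in series carry the same charge, so the same 0.9079 mol of electrons passes through cell 2.
Ag⁺ + e⁻ → Ag, so n(Ag) = 0.9079 / 1 = 0.9079 mol.
m(Ag) = 0.9079 × 107.87 = 97.9 g.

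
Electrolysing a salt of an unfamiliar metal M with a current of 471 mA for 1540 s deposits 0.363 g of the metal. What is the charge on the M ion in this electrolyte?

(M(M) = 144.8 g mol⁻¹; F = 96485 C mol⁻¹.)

+3

Q = I·t = 0.4710 A × 1540.0 s = 725.3 C, so n(e⁻) = 725.3/96485 = 0.007518 mol.
n(M) deposited = 0.363 / 144.8 = 0.002507 mol.
Electrons per atom = n(e⁻)/n(M) = 0.007518 / 0.002507 = 3.00 ≈ 3, so the ion is M³⁺.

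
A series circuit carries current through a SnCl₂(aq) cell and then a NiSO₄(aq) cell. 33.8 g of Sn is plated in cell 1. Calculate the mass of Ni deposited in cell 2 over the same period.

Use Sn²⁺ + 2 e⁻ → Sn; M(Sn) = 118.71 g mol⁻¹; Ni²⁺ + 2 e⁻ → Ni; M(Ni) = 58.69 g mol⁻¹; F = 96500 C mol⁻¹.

16.7 g

n(Sn) = 33.8 / 118.71 = 0.2847 mol.
Since Sn²⁺ + 2 e⁻ → Sn, n(e⁻) passed = 2 × 0.2847 = 0.5695 mol.
Cells in series carry the same charge, so the same 0.5695 mol of electrons passes through cell 2.
Ni²⁺ + 2 e⁻ → Ni, so n(Ni) = 0.5695 / 2 = 0.2847 mol.
m(Ni) = 0.2847 × 58.69 = 16.7 g.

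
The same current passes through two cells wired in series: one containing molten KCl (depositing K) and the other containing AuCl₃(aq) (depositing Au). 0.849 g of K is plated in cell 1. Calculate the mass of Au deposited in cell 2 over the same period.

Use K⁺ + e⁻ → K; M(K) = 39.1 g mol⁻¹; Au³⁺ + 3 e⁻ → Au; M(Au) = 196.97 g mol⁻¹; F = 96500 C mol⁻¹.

n(K) = 0.849 / 39.1 = 0.02171 mol.
Since K⁺ + e⁻ → K, n(e⁻) passed = 1 × 0.02171 = 0.02171 mol.
Cells in series carry the same charge, so the same 0.02171 mol of electrons passes through cell 2.
Au³⁺ + 3 e⁻ → Au, so n(Au) = 0.02171 / 3 = 0.007238 mol.
m(Au) = 0.007238 × 196.97 = 1.43 g.

1.43 g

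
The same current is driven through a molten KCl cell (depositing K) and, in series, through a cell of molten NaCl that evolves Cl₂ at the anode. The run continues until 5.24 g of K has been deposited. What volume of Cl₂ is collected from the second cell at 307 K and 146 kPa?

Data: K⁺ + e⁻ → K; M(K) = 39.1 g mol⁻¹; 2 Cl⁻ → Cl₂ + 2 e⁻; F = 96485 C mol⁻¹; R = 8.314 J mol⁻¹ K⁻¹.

n(K) = 5.24 / 39.1 = 0.1340 mol, so n(e⁻) = 1 × 0.1340 = 0.1340 mol.
The cells are in series, so the same 0.1340 mol of electrons passes through the second cell.
2 Cl⁻ → Cl₂ + 2 e⁻ — 2 mol e⁻ per mol Cl₂, so n(Cl₂) = 0.1340/2 = 0.06701 mol.
V = nRT/P = (0.06701 × 8.314 × 307) / (146 × 10³) = 0.00117 m³ = 1.17 L.

1.17 L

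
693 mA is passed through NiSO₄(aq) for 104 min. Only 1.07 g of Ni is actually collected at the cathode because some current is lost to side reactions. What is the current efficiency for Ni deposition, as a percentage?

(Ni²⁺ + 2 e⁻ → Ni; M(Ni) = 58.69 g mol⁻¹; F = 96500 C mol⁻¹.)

Q = I·t = 0.6930 × 6240.0 = 4324 C; n(e⁻) = 4324/96500 = 0.04481 mol.
Theoretical n(Ni) = n(e⁻)/2 = 0.02241 mol, i.e. m_theo = 0.02241 × 58.69 = 1.315 g.
Efficiency = m_actual / m_theo = 1.07 / 1.315 = 81.4 %.

81.4 %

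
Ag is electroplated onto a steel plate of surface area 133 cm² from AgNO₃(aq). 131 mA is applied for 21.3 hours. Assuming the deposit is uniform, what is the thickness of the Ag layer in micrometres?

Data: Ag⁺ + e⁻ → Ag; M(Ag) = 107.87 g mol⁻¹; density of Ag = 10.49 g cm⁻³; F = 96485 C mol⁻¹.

80.5 μm

Q = I·t = 0.1310 × 76680 = 10050 C; n(e⁻) = 0.1041 mol.
n(Ag) = n(e⁻)/1 = 0.1041 mol, so m = 0.1041 × 107.87 = 11.23 g.
Volume = m/ρ = 11.23 / 10.49 = 1.071 cm³.
Thickness = V/A = 1.071 / 133 = 0.00805 cm = 80.5 μm.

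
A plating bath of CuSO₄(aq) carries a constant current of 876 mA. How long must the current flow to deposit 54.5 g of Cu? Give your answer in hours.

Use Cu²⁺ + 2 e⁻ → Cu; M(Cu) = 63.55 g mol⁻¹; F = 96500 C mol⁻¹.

n(Cu) = m/M = 54.5 / 63.55 = 0.8576 mol.
Each Cu atom requires 2 electrons, so n(e⁻) = 2 × 0.8576 = 1.715 mol.
Q = n(e⁻)·F = 1.715 × 96500 = 165500 C.
t = Q/I = 165500 / 0.8760 A = 188900 s = 52.5 h.

52.5 h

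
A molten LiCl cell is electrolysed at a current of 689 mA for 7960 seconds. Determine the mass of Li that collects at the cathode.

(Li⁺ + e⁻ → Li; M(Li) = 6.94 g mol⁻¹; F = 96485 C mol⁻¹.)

Q = I·t = 0.6890 A × 7960.0 s = 5484 C.
n(e⁻) = Q/F = 5484 / 96485 = 0.05684 mol.
Li⁺ + e⁻ → Li, so n(Li) = n(e⁻)/1 = 0.05684 mol.
m = n·M = 0.05684 × 6.94 = 0.394 g.

0.394 g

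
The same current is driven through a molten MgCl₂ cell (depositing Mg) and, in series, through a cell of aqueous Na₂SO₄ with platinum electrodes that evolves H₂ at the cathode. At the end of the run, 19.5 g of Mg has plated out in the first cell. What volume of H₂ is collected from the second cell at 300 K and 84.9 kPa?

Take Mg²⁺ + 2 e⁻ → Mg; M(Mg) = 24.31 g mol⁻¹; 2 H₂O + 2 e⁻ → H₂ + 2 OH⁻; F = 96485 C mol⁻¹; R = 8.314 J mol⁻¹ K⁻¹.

n(Mg) = 19.5 / 24.31 = 0.8021 mol, so n(e⁻) = 2 × 0.8021 = 1.604 mol.
The cells are in series, so the same 1.604 mol of electrons passes through the second cell.
2 H₂O + 2 e⁻ → H₂ + 2 OH⁻ — 2 mol e⁻ per mol H₂, so n(H₂) = 1.604/2 = 0.8021 mol.
V = nRT/P = (0.8021 × 8.314 × 300) / (84.9 × 10³) = 0.0236 m³ = 23.6 L.

23.6 L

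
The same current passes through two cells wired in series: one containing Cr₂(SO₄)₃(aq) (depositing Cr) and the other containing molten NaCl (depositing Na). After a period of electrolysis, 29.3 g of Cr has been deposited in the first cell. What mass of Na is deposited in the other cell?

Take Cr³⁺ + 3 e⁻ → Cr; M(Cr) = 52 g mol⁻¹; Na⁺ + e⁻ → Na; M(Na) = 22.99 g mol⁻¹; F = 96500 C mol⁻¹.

38.9 g

n(Cr) = 29.3 / 52 = 0.5635 mol.
Since Cr³⁺ + 3 e⁻ → Cr, n(e⁻) passed = 3 × 0.5635 = 1.690 mol.
Cells in series carry the same charge, so the same 1.690 mol of electrons passes through cell 2.
Na⁺ + e⁻ → Na, so n(Na) = 1.690 / 1 = 1.690 mol.
m(Na) = 1.690 × 22.99 = 38.9 g.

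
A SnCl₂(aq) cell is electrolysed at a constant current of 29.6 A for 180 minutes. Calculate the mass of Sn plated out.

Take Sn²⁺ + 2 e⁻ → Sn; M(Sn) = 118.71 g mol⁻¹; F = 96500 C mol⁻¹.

Q = I·t = 29.60 A × 10800 s = 319700 C.
n(e⁻) = Q/F = 319700 / 96500 = 3.313 mol.
Sn²⁺ + 2 e⁻ → Sn, so n(Sn) = n(e⁻)/2 = 1.656 mol.
m = n·M = 1.656 × 118.71 = 197 g.

197 g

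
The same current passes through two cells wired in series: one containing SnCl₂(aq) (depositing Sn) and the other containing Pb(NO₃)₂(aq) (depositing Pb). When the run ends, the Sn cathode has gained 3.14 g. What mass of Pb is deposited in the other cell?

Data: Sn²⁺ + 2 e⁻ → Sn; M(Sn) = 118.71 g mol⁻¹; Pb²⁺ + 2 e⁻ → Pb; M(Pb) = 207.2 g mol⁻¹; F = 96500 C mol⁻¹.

5.48 g

n(Sn) = 3.14 / 118.71 = 0.02645 mol.
Since Sn²⁺ + 2 e⁻ → Sn, n(e⁻) passed = 2 × 0.02645 = 0.05290 mol.
Cells in series carry the same charge, so the same 0.05290 mol of electrons passes through cell 2.
Pb²⁺ + 2 e⁻ → Pb, so n(Pb) = 0.05290 / 2 = 0.02645 mol.
m(Pb) = 0.02645 × 207.2 = 5.48 g.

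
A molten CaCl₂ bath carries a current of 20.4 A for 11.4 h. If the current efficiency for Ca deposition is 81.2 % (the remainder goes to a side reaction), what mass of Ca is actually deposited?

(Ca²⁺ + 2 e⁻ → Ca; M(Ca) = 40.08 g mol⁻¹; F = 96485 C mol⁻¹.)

141 g

Q = I·t = 20.40 × 41040 = 837200 C.
n(e⁻) = 837200/96485 = 8.677 mol; theoretically n(Ca) = 8.677/2 = 4.339 mol, m_theo = 173.9 g.
At 81.2 % efficiency, m_actual = 0.812 × 173.9 = 141 g.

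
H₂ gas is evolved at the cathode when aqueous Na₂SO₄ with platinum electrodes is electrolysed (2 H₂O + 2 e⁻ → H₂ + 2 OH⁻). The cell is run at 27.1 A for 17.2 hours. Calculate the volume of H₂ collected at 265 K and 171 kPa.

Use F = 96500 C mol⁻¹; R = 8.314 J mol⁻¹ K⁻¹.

112 L

Q = I·t = 27.10 A × 61920 s = 1678000 C.
n(e⁻) = Q/F = 1678000 / 96500 = 17.39 mol.
2 electrons are transferred per H₂ molecule, so n(H₂) = 17.39 / 2 = 8.694 mol.
V = nRT/P = (8.694 × 8.314 × 265) / (171 × 10³ Pa) = 0.112 m³ = 112 L.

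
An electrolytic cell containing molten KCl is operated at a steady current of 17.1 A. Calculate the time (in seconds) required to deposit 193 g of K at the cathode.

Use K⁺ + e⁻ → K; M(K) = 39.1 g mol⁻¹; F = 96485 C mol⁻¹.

27900 s

n(K) = m/M = 193 / 39.1 = 4.936 mol.
Each K atom requires 1 electron, so n(e⁻) = 1 × 4.936 = 4.936 mol.
Q = n(e⁻)·F = 4.936 × 96485 = 476300 C.
t = Q/I = 476300 / 17.10 A = 27850 s.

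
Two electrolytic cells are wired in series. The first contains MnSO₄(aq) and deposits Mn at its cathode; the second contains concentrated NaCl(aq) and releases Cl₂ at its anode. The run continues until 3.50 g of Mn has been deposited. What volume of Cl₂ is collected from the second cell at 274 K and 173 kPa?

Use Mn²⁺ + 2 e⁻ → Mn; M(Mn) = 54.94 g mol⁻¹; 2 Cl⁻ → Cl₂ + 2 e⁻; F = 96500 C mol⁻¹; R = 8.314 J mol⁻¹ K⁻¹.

n(Mn) = 3.50 / 54.94 = 0.06371 mol, so n(e⁻) = 2 × 0.06371 = 0.1274 mol.
The cells are in series, so the same 0.1274 mol of electrons passes through the second cell.
2 Cl⁻ → Cl₂ + 2 e⁻ — 2 mol e⁻ per mol Cl₂, so n(Cl₂) = 0.1274/2 = 0.06371 mol.
V = nRT/P = (0.06371 × 8.314 × 274) / (173 × 10³) = 8.39 × 10⁻⁴ m³ = 0.839 L.

0.839 L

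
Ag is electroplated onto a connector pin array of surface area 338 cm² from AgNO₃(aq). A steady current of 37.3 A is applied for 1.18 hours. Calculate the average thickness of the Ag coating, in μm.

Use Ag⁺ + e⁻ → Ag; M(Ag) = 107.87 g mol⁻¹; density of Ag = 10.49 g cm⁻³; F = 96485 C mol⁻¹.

500 μm

Q = I·t = 37.30 × 4248.0 = 158500 C; n(e⁻) = 1.642 mol.
n(Ag) = n(e⁻)/1 = 1.642 mol, so m = 1.642 × 107.87 = 177.1 g.
Volume = m/ρ = 177.1 / 10.49 = 16.89 cm³.
Thickness = V/A = 16.89 / 338 = 0.0500 cm = 500 μm.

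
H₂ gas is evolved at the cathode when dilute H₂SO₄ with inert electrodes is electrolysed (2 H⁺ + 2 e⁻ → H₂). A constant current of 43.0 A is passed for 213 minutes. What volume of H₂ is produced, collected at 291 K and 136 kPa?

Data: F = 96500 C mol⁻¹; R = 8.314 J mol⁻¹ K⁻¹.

50.7 L

Q = I·t = 43.00 A × 12780 s = 549500 C.
n(e⁻) = Q/F = 549500 / 96500 = 5.695 mol.
2 electrons are transferred per H₂ molecule, so n(H₂) = 5.695 / 2 = 2.847 mol.
V = nRT/P = (2.847 × 8.314 × 291) / (136 × 10³ Pa) = 0.0507 m³ = 50.7 L.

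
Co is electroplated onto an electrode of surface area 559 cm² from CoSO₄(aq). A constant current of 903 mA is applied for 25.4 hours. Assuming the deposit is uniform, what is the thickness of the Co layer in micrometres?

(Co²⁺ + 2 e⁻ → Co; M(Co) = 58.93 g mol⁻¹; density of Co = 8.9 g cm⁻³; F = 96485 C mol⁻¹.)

50.7 μm

Q = I·t = 0.9030 × 91440 = 82570 C; n(e⁻) = 0.8558 mol.
n(Co) = n(e⁻)/2 = 0.4279 mol, so m = 0.4279 × 58.93 = 25.22 g.
Volume = m/ρ = 25.22 / 8.9 = 2.833 cm³.
Thickness = V/A = 2.833 / 559 = 0.00507 cm = 50.7 μm.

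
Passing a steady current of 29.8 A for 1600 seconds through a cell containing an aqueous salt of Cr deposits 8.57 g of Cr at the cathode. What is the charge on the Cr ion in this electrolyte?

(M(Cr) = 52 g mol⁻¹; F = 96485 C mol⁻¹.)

+3

Q = I·t = 29.80 A × 1600.0 s = 47680 C, so n(e⁻) = 47680/96485 = 0.4942 mol.
n(Cr) deposited = 8.57 / 52 = 0.1648 mol.
Electrons per atom = n(e⁻)/n(Cr) = 0.4942 / 0.1648 = 3.00 ≈ 3, so the ion is Cr³⁺.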